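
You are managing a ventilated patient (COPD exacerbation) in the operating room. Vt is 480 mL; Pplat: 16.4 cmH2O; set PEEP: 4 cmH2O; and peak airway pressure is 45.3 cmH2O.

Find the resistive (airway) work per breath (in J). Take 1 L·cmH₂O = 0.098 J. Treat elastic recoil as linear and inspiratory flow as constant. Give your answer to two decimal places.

1.36

With constant inspiratory flow the resistive pressure is constant at PIP − Pplat = 45.3 − 16.4 = 28.9 cmH2O, so resistive work = 28.9 × 0.480 = 13.872 L·cmH2O.
× 0.098 J/(L·cmH2O) → 1.359 J.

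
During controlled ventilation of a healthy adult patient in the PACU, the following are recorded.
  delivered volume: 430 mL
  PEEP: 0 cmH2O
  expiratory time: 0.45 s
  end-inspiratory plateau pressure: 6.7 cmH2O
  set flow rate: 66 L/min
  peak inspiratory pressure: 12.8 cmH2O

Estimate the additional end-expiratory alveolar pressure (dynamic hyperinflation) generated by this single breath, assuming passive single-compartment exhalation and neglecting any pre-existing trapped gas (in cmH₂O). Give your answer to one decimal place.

1.9

Flow: 66 L/min ÷ 60 = 1.1 L/s.
R = (PIP − Pplat)/V̇ = (12.8 − 6.7) / 1.1 = 6.1/1.1 = 5.545 cmH2O·s/L.
C = Vt/(Pplat − PEEP) = 430.0 / (6.7 − 0) = 430.0/6.7 = 64.179 mL/cmH2O.
τ = R × C = 5.545 × 0.06418 L/cmH2O = 0.3559 s.
Fraction remaining = e^(−Te/τ) = e^(−0.45/0.3559) = 0.2824; trapped volume = 430.0 × 0.2824 = 121.43 mL.
Additional alveolar pressure from trapping ≈ V_trapped / C = 121.43 / 64.179 = 1.892 cmH2O.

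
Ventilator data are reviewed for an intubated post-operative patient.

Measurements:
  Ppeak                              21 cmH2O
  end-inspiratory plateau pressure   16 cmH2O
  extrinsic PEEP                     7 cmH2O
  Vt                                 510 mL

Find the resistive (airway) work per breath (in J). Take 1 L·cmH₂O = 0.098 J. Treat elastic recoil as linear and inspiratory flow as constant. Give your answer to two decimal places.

0.25

With constant inspiratory flow the resistive pressure is constant at PIP − Pplat = 21 − 16 = 5.0 cmH2O, so resistive work = 5.0 × 0.510 = 2.55 L·cmH2O.
× 0.098 J/(L·cmH2O) → 0.2499 J.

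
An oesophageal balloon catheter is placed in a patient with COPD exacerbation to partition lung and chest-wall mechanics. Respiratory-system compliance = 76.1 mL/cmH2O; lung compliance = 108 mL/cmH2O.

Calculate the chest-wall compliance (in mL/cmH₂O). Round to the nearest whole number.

258

1/Ccw = 1/Crs − 1/CL.
1/Ccw = 1/76.1 − 1/108 = 0.003881.
Ccw = 257.67 mL/cmH2O.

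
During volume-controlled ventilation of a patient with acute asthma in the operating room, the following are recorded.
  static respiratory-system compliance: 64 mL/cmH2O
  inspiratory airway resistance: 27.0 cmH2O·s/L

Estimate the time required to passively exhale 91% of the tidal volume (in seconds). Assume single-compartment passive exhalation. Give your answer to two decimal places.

4.16

τ = R × C = 27.0 × 64 mL/cmH2O = 27.0 × 0.064 L/cmH2O = 1.728 s.
Exhaled fraction f = 1 − e^(−t/τ) → t = −τ·ln(1 − f) = −1.728·ln(0.09) = 4.161 s.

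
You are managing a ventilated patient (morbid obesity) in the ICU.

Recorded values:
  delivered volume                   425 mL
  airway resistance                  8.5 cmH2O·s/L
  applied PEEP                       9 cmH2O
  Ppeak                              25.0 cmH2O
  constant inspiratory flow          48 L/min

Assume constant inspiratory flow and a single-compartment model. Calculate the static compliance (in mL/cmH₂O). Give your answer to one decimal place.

Flow: 48 L/min ÷ 60 = 0.8 L/s.
Equation of motion (constant flow): PIP = Vt/C + R·V̇ + PEEP.
Vt/C = PIP − R·V̇ − PEEP = 25.0 − 8.5×0.8 − 9 = 25.0 − 6.8 − 9 = 9.2 cmH2O.
C = Vt / 9.2 = 425 / 9.2 = 46.196 mL/cmH2O.

46.2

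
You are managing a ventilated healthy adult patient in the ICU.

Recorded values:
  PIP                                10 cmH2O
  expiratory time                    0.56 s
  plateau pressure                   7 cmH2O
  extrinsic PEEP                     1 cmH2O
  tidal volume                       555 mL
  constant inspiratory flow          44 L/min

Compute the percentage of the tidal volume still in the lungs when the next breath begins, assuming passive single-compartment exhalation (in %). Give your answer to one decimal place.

22.8

Flow: 44 L/min ÷ 60 = 0.7333 L/s.
R = (PIP − Pplat)/V̇ = (10 − 7) / 0.7333 = 3.0/0.7333 = 4.091 cmH2O·s/L.
C = Vt/(Pplat − PEEP) = 555.0 / (7 − 1) = 555.0/6.0 = 92.5 mL/cmH2O.
τ = R × C = 4.091 × 0.0925 L/cmH2O = 0.3784 s.
Fraction remaining at end-expiration = e^(−Te/τ) = e^(−0.56/0.3784) = 0.2277 → 22.77%.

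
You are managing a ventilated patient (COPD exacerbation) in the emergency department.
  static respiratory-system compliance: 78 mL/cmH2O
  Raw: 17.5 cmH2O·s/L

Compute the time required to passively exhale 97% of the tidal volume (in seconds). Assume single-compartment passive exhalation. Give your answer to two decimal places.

4.79

τ = R × C = 17.5 × 78 mL/cmH2O = 17.5 × 0.078 L/cmH2O = 1.365 s.
Exhaled fraction f = 1 − e^(−t/τ) → t = −τ·ln(1 − f) = −1.365·ln(0.03) = 4.786 s.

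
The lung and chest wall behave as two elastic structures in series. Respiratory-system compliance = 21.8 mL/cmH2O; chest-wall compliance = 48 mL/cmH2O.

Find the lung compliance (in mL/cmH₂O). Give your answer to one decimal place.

39.9

1/CL = 1/Crs − 1/Ccw.
1/CL = 1/21.8 − 1/48 = 0.02504.
CL = 39.936 mL/cmH2O.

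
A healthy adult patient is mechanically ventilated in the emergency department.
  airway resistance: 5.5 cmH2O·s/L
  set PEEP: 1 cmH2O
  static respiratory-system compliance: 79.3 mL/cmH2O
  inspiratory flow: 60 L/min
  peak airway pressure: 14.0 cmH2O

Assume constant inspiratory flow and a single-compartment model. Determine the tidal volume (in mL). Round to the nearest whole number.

595

Flow: 60 L/min ÷ 60 = 1 L/s.
Equation of motion (constant flow): PIP = Vt/C + R·V̇ + PEEP.
Vt/C = PIP − R·V̇ − PEEP = 14.0 − 5.5 − 1 = 7.5 cmH2O.
Vt = C × 7.5 = 79.3 × 7.5 = 594.75 mL.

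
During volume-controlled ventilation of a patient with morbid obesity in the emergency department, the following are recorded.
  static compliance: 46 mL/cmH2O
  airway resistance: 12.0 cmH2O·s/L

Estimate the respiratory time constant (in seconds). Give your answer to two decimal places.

0.55

τ = R × C = 12.0 × 46 mL/cmH2O = 12.0 × 0.046 L/cmH2O = 0.552 s.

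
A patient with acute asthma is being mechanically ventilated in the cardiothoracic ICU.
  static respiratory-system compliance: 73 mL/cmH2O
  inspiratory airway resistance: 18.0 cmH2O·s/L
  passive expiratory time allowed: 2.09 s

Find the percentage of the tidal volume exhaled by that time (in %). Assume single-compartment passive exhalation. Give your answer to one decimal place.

79.6

τ = R × C = 18.0 × 73 mL/cmH2O = 18.0 × 0.073 L/cmH2O = 1.314 s.
Passive exhalation: V(t)/V₀ = e^(−t/τ) = e^(−2.09/1.314) = 0.2038.
Fraction exhaled = 1 − 0.2038 = 0.7962 → 79.62%.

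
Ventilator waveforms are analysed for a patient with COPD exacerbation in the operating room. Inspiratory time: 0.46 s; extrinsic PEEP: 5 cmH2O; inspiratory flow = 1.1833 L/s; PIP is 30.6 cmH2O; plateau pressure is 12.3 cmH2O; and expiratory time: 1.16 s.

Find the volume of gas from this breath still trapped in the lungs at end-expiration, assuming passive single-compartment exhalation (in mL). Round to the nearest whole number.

199

Vt = flow × Ti = 1.1833 L/s × 0.46 s × 1000 mL/L = 544.32 mL.
R = (PIP − Pplat)/V̇ = (30.6 − 12.3) / 1.1833 = 18.3/1.1833 = 15.465 cmH2O·s/L.
C = Vt/(Pplat − PEEP) = 544.32 / (12.3 − 5) = 544.32/7.3 = 74.564 mL/cmH2O.
τ = R × C = 15.465 × 0.07456 L/cmH2O = 1.153 s.
Fraction remaining = e^(−Te/τ) = e^(−1.16/1.153) = 0.3657.
Trapped volume = 544.32 × 0.3657 = 199.06 mL.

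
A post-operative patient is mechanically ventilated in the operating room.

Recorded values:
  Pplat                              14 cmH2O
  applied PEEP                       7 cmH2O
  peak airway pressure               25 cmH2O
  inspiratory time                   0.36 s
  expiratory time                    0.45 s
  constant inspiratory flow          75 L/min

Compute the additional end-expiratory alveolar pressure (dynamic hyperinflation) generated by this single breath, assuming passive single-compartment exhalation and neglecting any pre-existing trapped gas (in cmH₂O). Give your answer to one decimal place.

3.2

Flow: 75 L/min ÷ 60 = 1.25 L/s.
Vt = flow × Ti = 1.25 L/s × 0.36 s × 1000 mL/L = 450.0 mL.
R = (PIP − Pplat)/V̇ = (25 − 14) / 1.25 = 11.0/1.25 = 8.8 cmH2O·s/L.
C = Vt/(Pplat − PEEP) = 450.0 / (14 − 7) = 450.0/7.0 = 64.286 mL/cmH2O.
τ = R × C = 8.8 × 0.06429 L/cmH2O = 0.5658 s.
Fraction remaining = e^(−Te/τ) = e^(−0.45/0.5658) = 0.4514; trapped volume = 450.0 × 0.4514 = 203.13 mL.
Additional alveolar pressure from trapping ≈ V_trapped / C = 203.13 / 64.286 = 3.16 cmH2O.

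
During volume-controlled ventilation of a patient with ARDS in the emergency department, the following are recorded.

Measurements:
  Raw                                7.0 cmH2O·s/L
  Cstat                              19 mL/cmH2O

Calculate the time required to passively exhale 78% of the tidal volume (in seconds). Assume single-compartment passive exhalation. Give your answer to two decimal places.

0.20

τ = R × C = 7.0 × 19 mL/cmH2O = 7.0 × 0.019 L/cmH2O = 0.133 s.
Exhaled fraction f = 1 − e^(−t/τ) → t = −τ·ln(1 − f) = −0.133·ln(0.22) = 0.2014 s.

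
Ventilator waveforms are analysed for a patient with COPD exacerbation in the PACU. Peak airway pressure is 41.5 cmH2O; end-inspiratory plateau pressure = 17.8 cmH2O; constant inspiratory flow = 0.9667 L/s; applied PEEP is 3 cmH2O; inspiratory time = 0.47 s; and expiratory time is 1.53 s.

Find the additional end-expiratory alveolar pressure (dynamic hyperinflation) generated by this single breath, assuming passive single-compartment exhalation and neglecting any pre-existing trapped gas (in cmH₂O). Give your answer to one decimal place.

1.9

Vt = flow × Ti = 0.9667 L/s × 0.47 s × 1000 mL/L = 454.35 mL.
R = (PIP − Pplat)/V̇ = (41.5 − 17.8) / 0.9667 = 23.7/0.9667 = 24.516 cmH2O·s/L.
C = Vt/(Pplat − PEEP) = 454.35 / (17.8 − 3) = 454.35/14.8 = 30.699 mL/cmH2O.
τ = R × C = 24.516 × 0.0307 L/cmH2O = 0.7526 s.
Fraction remaining = e^(−Te/τ) = e^(−1.53/0.7526) = 0.1309; trapped volume = 454.35 × 0.1309 = 59.474 mL.
Additional alveolar pressure from trapping ≈ V_trapped / C = 59.474 / 30.699 = 1.937 cmH2O.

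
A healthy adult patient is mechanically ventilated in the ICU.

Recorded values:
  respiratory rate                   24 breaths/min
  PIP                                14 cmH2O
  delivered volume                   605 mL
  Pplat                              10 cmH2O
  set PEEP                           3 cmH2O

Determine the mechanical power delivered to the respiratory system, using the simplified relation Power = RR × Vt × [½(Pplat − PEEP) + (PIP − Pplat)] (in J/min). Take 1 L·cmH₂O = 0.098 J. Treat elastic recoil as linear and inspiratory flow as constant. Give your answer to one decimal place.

Per-breath work = Vt × [½(Pplat−PEEP) + (PIP−Pplat)] = 0.605 × [0.5×7.0 + 4.0] = 0.605 × 7.5 = 4.538 L·cmH2O.
Power = 24 × 4.538 = 108.91 L·cmH2O/min.
× 0.098 J/(L·cmH2O) → 10.673 J/min.

10.7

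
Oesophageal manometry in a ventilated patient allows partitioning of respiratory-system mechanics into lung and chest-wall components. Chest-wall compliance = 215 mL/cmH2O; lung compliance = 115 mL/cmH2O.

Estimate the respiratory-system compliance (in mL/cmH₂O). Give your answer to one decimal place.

Lung and chest wall are elastances in series: 1/Crs = 1/CL + 1/Ccw.
1/Crs = 1/115 + 1/215 = 0.01335.
Crs = 74.906 mL/cmH2O.

74.9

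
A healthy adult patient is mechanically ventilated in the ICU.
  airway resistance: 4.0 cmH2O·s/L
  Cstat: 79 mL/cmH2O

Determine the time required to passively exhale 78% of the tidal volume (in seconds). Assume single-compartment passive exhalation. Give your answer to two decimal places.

τ = R × C = 4.0 × 79 mL/cmH2O = 4.0 × 0.079 L/cmH2O = 0.316 s.
Exhaled fraction f = 1 − e^(−t/τ) → t = −τ·ln(1 − f) = −0.316·ln(0.22) = 0.4785 s.

0.48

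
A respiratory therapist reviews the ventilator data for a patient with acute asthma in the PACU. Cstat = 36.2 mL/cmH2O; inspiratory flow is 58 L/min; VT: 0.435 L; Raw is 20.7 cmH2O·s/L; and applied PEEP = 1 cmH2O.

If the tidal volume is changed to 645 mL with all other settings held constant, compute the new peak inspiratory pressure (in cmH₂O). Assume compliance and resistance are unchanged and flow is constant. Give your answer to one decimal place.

38.8

Flow: 58 L/min ÷ 60 = 0.9667 L/s.
PIP = Vt/C + R·V̇ + PEEP (constant-flow equation of motion).
Only the elastic term changes: ΔPIP = ΔVt / C = (645 − 435) / 36.2 = 5.801 cmH2O.
Original PIP = 435/36.2 + 20.7×0.9667 + 1 = 33.027 cmH2O; new PIP = 33.027 + (5.801) = 38.828 cmH2O.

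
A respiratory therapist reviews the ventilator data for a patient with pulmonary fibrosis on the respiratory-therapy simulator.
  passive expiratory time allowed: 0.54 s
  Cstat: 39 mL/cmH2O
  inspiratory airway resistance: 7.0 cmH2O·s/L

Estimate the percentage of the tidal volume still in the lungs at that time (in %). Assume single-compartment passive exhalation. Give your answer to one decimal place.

τ = R × C = 7.0 × 39 mL/cmH2O = 7.0 × 0.039 L/cmH2O = 0.273 s.
Passive exhalation: V(t)/V₀ = e^(−t/τ) = e^(−0.54/0.273) = 0.1383.
Fraction remaining = 0.1383 → 13.83%.

13.8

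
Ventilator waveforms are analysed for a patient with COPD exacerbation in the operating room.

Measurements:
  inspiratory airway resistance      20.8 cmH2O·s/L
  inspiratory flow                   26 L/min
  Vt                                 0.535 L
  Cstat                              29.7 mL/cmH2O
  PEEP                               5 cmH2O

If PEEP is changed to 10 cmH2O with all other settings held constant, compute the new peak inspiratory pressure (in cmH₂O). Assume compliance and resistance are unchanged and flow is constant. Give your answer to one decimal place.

Flow: 26 L/min ÷ 60 = 0.4333 L/s.
PIP = Vt/C + R·V̇ + PEEP (constant-flow equation of motion).
Only the baseline term changes: ΔPIP = ΔPEEP = 10 − 5 = 5.0 cmH2O.
Original PIP = 535/29.7 + 20.8×0.4333 + 5 = 32.026 cmH2O; new PIP = 32.026 + (5.0) = 37.026 cmH2O.

37.0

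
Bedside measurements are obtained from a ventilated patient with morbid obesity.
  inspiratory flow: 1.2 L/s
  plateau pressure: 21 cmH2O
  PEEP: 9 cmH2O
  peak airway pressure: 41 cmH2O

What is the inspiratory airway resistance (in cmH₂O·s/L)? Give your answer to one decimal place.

Raw = (PIP − Pplat) / flow = (41 − 21) / 1.2 = 20.0 / 1.2 = 16.667 cmH2O·s/L.

16.7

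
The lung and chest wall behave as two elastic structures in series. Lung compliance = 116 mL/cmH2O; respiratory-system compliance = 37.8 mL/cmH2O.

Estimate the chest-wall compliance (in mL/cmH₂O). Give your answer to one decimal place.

1/Ccw = 1/Crs − 1/CL.
1/Ccw = 1/37.8 − 1/116 = 0.01783.
Ccw = 56.085 mL/cmH2O.

56.1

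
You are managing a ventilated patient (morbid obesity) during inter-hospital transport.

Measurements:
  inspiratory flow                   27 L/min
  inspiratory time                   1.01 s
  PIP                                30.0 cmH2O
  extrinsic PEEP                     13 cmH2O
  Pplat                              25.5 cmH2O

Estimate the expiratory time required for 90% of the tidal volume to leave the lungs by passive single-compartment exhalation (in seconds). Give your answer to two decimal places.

Flow: 27 L/min ÷ 60 = 0.45 L/s.
Vt = flow × Ti = 0.45 L/s × 1.01 s × 1000 mL/L = 454.5 mL.
R = (PIP − Pplat)/V̇ = (30.0 − 25.5) / 0.45 = 4.5/0.45 = 10.0 cmH2O·s/L.
C = Vt/(Pplat − PEEP) = 454.5 / (25.5 − 13) = 454.5/12.5 = 36.36 mL/cmH2O.
τ = R × C = 10.0 × 0.03636 L/cmH2O = 0.3636 s.
t = −τ·ln(1 − 0.90) = −0.3636·ln(0.1) = 0.8372 s.

0.84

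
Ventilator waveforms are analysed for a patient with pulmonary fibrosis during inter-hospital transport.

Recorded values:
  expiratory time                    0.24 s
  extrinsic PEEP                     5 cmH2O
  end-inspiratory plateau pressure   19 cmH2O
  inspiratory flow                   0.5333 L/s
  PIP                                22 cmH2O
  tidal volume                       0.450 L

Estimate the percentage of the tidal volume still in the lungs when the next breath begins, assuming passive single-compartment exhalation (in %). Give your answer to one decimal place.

R = (PIP − Pplat)/V̇ = (22 − 19) / 0.5333 = 3.0/0.5333 = 5.625 cmH2O·s/L.
C = Vt/(Pplat − PEEP) = 450.0 / (19 − 5) = 450.0/14.0 = 32.143 mL/cmH2O.
τ = R × C = 5.625 × 0.03214 L/cmH2O = 0.1808 s.
Fraction remaining at end-expiration = e^(−Te/τ) = e^(−0.24/0.1808) = 0.2652 → 26.52%.

26.5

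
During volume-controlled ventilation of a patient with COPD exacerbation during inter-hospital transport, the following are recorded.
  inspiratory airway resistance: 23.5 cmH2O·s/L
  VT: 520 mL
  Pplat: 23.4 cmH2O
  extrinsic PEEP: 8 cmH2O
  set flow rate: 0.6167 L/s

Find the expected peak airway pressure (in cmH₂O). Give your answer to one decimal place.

37.9

PIP = Pplat + Raw × flow = 23.4 + 23.5 × 0.6167 = 23.4 + 14.492 = 37.892 cmH2O.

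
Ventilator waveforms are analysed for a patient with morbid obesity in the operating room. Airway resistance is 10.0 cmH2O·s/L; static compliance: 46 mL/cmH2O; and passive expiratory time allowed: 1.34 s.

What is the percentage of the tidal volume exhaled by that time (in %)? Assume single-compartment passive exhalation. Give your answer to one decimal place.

94.6

τ = R × C = 10.0 × 46 mL/cmH2O = 10.0 × 0.046 L/cmH2O = 0.46 s.
Passive exhalation: V(t)/V₀ = e^(−t/τ) = e^(−1.34/0.46) = 0.05431.
Fraction exhaled = 1 − 0.05431 = 0.9457 → 94.57%.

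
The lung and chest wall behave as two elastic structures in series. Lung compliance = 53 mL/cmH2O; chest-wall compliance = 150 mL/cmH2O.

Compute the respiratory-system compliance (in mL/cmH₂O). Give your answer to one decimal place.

39.2

Lung and chest wall are elastances in series: 1/Crs = 1/CL + 1/Ccw.
1/Crs = 1/53 + 1/150 = 0.02553.
Crs = 39.17 mL/cmH2O.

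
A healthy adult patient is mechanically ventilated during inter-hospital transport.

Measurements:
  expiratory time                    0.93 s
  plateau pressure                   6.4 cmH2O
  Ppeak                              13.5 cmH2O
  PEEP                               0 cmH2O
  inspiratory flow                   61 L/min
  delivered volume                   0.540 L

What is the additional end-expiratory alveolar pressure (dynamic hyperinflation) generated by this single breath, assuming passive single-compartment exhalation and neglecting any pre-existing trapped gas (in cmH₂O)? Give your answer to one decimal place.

Flow: 61 L/min ÷ 60 = 1.0167 L/s.
R = (PIP − Pplat)/V̇ = (13.5 − 6.4) / 1.0167 = 7.1/1.0167 = 6.983 cmH2O·s/L.
C = Vt/(Pplat − PEEP) = 540.0 / (6.4 − 0) = 540.0/6.4 = 84.375 mL/cmH2O.
τ = R × C = 6.983 × 0.08438 L/cmH2O = 0.5892 s.
Fraction remaining = e^(−Te/τ) = e^(−0.93/0.5892) = 0.2063; trapped volume = 540.0 × 0.2063 = 111.4 mL.
Additional alveolar pressure from trapping ≈ V_trapped / C = 111.4 / 84.375 = 1.32 cmH2O.

1.3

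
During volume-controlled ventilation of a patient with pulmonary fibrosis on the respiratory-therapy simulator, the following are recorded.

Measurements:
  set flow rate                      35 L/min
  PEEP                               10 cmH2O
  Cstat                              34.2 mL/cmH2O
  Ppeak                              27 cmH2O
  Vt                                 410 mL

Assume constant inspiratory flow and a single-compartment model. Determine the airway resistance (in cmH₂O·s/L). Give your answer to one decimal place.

8.6

Flow: 35 L/min ÷ 60 = 0.5833 L/s.
Equation of motion (constant flow): PIP = Vt/C + R·V̇ + PEEP.
R·V̇ = PIP − Vt/C − PEEP = 27 − 410/34.2 − 10 = 27 − 11.988 − 10 = 5.012 cmH2O.
R = 5.012 / 0.5833 = 8.592 cmH2O·s/L.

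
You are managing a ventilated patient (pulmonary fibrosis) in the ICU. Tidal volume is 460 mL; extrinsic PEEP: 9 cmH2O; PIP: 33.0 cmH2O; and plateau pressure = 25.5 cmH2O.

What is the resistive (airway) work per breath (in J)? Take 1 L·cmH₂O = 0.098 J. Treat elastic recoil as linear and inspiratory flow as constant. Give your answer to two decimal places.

With constant inspiratory flow the resistive pressure is constant at PIP − Pplat = 33.0 − 25.5 = 7.5 cmH2O, so resistive work = 7.5 × 0.460 = 3.45 L·cmH2O.
× 0.098 J/(L·cmH2O) → 0.3381 J.

0.34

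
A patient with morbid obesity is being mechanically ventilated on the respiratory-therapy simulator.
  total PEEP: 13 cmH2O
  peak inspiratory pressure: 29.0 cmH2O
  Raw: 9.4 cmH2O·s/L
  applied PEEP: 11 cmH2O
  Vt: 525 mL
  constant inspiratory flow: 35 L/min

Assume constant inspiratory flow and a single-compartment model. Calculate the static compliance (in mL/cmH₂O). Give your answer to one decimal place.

Flow: 35 L/min ÷ 60 = 0.5833 L/s.
Total PEEP = 13 cmH2O (set 11 + intrinsic 2); this is the baseline alveolar pressure.
Equation of motion (constant flow): PIP = Vt/C + R·V̇ + PEEP.
Vt/C = PIP − R·V̇ − PEEP = 29.0 − 9.4×0.5833 − 13 = 29.0 − 5.483 − 13 = 10.517 cmH2O.
C = Vt / 10.517 = 525 / 10.517 = 49.919 mL/cmH2O.

49.9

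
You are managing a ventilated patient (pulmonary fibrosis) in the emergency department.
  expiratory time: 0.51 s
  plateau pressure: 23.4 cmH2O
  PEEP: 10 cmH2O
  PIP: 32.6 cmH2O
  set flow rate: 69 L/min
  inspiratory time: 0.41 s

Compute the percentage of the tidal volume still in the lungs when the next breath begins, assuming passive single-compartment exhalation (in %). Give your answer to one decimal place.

16.3

Flow: 69 L/min ÷ 60 = 1.15 L/s.
Vt = flow × Ti = 1.15 L/s × 0.41 s × 1000 mL/L = 471.5 mL.
R = (PIP − Pplat)/V̇ = (32.6 − 23.4) / 1.15 = 9.2/1.15 = 8.0 cmH2O·s/L.
C = Vt/(Pplat − PEEP) = 471.5 / (23.4 − 10) = 471.5/13.4 = 35.187 mL/cmH2O.
τ = R × C = 8.0 × 0.03519 L/cmH2O = 0.2815 s.
Fraction remaining at end-expiration = e^(−Te/τ) = e^(−0.51/0.2815) = 0.1634 → 16.34%.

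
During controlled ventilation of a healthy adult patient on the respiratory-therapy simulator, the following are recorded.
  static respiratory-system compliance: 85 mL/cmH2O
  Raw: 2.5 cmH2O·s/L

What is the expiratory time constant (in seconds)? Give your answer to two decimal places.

0.21

τ = R × C = 2.5 × 85 mL/cmH2O = 2.5 × 0.085 L/cmH2O = 0.2125 s.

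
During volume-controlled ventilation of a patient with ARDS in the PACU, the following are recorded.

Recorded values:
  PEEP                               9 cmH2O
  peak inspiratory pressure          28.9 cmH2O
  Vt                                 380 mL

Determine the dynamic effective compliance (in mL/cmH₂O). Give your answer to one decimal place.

19.1

Dynamic compliance = Vt / (PIP − PEEP) = 380 / (28.9 − 9) = 380 / 19.9 = 19.095 mL/cmH2O.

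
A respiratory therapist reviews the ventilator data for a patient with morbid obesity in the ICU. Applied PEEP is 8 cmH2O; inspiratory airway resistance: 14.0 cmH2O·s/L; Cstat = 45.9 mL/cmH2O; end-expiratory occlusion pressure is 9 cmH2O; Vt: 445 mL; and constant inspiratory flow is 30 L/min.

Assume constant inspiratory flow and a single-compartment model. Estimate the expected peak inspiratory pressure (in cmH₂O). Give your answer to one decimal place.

25.7

Flow: 30 L/min ÷ 60 = 0.5 L/s.
Total PEEP = 9 cmH2O (set 8 + intrinsic 1); this is the baseline alveolar pressure.
Equation of motion (constant flow): PIP = Vt/C + R·V̇ + PEEP.
PIP = 445/45.9 + 14.0×0.5 + 9 = 9.695 + 7.0 + 9 = 25.695 cmH2O.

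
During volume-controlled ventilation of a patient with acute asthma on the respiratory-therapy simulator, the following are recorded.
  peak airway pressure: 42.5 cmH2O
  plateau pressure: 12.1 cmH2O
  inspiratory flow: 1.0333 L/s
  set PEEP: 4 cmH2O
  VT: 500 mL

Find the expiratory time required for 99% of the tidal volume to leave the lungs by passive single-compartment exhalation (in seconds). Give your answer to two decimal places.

R = (PIP − Pplat)/V̇ = (42.5 − 12.1) / 1.0333 = 30.4/1.0333 = 29.42 cmH2O·s/L.
C = Vt/(Pplat − PEEP) = 500.0 / (12.1 − 4) = 500.0/8.1 = 61.728 mL/cmH2O.
τ = R × C = 29.42 × 0.06173 L/cmH2O = 1.816 s.
t = −τ·ln(1 − 0.99) = −1.816·ln(0.01) = 8.363 s.

8.36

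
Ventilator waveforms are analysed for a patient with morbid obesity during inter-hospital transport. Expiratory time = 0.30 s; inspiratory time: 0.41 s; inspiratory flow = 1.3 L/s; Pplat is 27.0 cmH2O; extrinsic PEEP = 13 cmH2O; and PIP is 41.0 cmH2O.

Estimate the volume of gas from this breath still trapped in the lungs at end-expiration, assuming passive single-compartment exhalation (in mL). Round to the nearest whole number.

256

Vt = flow × Ti = 1.3 L/s × 0.41 s × 1000 mL/L = 533.0 mL.
R = (PIP − Pplat)/V̇ = (41.0 − 27.0) / 1.3 = 14.0/1.3 = 10.769 cmH2O·s/L.
C = Vt/(Pplat − PEEP) = 533.0 / (27.0 − 13) = 533.0/14.0 = 38.071 mL/cmH2O.
τ = R × C = 10.769 × 0.03807 L/cmH2O = 0.41 s.
Fraction remaining = e^(−Te/τ) = e^(−0.30/0.41) = 0.4811.
Trapped volume = 533.0 × 0.4811 = 256.43 mL.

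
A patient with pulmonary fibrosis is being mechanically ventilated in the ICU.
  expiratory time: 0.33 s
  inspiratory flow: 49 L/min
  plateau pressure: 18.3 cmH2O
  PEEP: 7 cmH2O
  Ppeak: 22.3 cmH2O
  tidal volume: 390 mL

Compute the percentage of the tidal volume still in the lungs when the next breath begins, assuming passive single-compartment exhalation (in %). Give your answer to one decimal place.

Flow: 49 L/min ÷ 60 = 0.8167 L/s.
R = (PIP − Pplat)/V̇ = (22.3 − 18.3) / 0.8167 = 4.0/0.8167 = 4.898 cmH2O·s/L.
C = Vt/(Pplat − PEEP) = 390.0 / (18.3 − 7) = 390.0/11.3 = 34.513 mL/cmH2O.
τ = R × C = 4.898 × 0.03451 L/cmH2O = 0.169 s.
Fraction remaining at end-expiration = e^(−Te/τ) = e^(−0.33/0.169) = 0.1419 → 14.19%.

14.2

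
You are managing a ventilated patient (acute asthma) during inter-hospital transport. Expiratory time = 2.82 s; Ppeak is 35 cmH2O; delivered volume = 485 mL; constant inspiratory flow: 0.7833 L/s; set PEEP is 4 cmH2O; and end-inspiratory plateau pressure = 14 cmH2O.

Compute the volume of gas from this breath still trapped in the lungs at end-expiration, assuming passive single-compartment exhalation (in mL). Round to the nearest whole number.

R = (PIP − Pplat)/V̇ = (35 − 14) / 0.7833 = 21.0/0.7833 = 26.81 cmH2O·s/L.
C = Vt/(Pplat − PEEP) = 485.0 / (14 − 4) = 485.0/10.0 = 48.5 mL/cmH2O.
τ = R × C = 26.81 × 0.0485 L/cmH2O = 1.3 s.
Fraction remaining = e^(−Te/τ) = e^(−2.82/1.3) = 0.1143.
Trapped volume = 485.0 × 0.1143 = 55.436 mL.

55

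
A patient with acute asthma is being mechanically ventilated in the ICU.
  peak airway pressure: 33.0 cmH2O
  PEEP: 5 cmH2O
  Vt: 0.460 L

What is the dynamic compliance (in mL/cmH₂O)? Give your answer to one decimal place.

Dynamic compliance = Vt / (PIP − PEEP) = 460 / (33.0 − 5) = 460 / 28.0 = 16.429 mL/cmH2O.

16.4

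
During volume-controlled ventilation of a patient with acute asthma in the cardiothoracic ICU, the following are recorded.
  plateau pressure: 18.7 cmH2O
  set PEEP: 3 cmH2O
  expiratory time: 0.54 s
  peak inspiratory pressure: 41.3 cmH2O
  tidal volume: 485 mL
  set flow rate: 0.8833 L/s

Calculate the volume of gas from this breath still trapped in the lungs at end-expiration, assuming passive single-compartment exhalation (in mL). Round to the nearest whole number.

R = (PIP − Pplat)/V̇ = (41.3 − 18.7) / 0.8833 = 22.6/0.8833 = 25.586 cmH2O·s/L.
C = Vt/(Pplat − PEEP) = 485.0 / (18.7 − 3) = 485.0/15.7 = 30.892 mL/cmH2O.
τ = R × C = 25.586 × 0.03089 L/cmH2O = 0.7904 s.
Fraction remaining = e^(−Te/τ) = e^(−0.54/0.7904) = 0.505.
Trapped volume = 485.0 × 0.505 = 244.93 mL.

245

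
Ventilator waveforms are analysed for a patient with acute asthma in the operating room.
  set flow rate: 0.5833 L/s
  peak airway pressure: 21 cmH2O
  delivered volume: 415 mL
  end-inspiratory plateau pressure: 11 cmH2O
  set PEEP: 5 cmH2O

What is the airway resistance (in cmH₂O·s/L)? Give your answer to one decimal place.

Raw = (PIP − Pplat) / flow = (21 − 11) / 0.5833 = 10.0 / 0.5833 = 17.144 cmH2O·s/L.

17.1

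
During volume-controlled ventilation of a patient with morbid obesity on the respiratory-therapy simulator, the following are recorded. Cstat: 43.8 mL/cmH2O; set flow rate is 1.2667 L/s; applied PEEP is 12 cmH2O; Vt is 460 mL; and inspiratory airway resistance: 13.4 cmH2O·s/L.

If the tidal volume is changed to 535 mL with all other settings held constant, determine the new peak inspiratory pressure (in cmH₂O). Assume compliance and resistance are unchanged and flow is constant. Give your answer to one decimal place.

PIP = Vt/C + R·V̇ + PEEP (constant-flow equation of motion).
Only the elastic term changes: ΔPIP = ΔVt / C = (535 − 460) / 43.8 = 1.712 cmH2O.
Original PIP = 460/43.8 + 13.4×1.2667 + 12 = 39.476 cmH2O; new PIP = 39.476 + (1.712) = 41.188 cmH2O.

41.2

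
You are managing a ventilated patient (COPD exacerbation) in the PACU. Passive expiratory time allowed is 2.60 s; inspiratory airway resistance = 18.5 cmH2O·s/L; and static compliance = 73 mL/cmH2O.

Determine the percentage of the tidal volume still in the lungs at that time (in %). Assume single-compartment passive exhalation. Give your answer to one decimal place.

τ = R × C = 18.5 × 73 mL/cmH2O = 18.5 × 0.073 L/cmH2O = 1.351 s.
Passive exhalation: V(t)/V₀ = e^(−t/τ) = e^(−2.60/1.351) = 0.1459.
Fraction remaining = 0.1459 → 14.59%.

14.6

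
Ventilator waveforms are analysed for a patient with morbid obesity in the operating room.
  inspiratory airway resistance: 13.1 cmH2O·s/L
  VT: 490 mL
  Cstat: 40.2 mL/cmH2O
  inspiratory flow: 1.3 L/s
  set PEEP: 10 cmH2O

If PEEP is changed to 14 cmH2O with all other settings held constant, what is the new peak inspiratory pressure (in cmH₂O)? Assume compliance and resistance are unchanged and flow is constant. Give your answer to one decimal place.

PIP = Vt/C + R·V̇ + PEEP (constant-flow equation of motion).
Only the baseline term changes: ΔPIP = ΔPEEP = 14 − 10 = 4.0 cmH2O.
Original PIP = 490/40.2 + 13.1×1.3 + 10 = 39.219 cmH2O; new PIP = 39.219 + (4.0) = 43.219 cmH2O.

43.2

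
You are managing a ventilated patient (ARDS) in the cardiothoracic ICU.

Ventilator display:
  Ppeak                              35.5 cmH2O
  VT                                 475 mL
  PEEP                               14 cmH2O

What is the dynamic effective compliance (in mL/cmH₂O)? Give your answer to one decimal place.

Dynamic compliance = Vt / (PIP − PEEP) = 475 / (35.5 − 14) = 475 / 21.5 = 22.093 mL/cmH2O.

22.1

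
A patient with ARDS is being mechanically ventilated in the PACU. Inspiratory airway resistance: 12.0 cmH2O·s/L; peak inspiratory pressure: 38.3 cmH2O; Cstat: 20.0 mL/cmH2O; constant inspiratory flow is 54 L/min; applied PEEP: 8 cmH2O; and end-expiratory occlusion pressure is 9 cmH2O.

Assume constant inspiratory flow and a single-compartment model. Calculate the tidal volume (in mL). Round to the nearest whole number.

Flow: 54 L/min ÷ 60 = 0.9 L/s.
Total PEEP = 9 cmH2O (set 8 + intrinsic 1); this is the baseline alveolar pressure.
Equation of motion (constant flow): PIP = Vt/C + R·V̇ + PEEP.
Vt/C = PIP − R·V̇ − PEEP = 38.3 − 10.8 − 9 = 18.5 cmH2O.
Vt = C × 18.5 = 20.0 × 18.5 = 370.0 mL.

370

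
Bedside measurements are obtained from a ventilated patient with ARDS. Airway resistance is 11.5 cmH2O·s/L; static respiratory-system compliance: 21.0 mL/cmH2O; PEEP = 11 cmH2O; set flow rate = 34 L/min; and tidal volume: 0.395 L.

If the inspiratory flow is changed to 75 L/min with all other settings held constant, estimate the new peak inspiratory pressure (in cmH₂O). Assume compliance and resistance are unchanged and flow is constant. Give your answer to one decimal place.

44.2

Flow: 34 L/min ÷ 60 = 0.5667 L/s.
New flow: 75 L/min ÷ 60 = 1.25 L/s.
PIP = Vt/C + R·V̇ + PEEP (constant-flow equation of motion).
Only the resistive term changes: ΔPIP = R × ΔV̇ = 11.5 × (1.25 − 0.5667) = 11.5 × 0.6833 = 7.858 cmH2O.
Original PIP = 395/21.0 + 11.5×0.5667 + 11 = 36.327 cmH2O; new PIP = 36.327 + (7.858) = 44.185 cmH2O.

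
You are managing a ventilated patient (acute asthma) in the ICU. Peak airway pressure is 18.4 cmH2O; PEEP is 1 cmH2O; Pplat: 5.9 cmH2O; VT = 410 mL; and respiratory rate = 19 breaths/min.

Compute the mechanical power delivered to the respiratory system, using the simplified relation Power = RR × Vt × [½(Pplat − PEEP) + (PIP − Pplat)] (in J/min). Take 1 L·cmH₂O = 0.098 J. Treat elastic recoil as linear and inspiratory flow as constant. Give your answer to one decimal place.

Per-breath work = Vt × [½(Pplat−PEEP) + (PIP−Pplat)] = 0.410 × [0.5×4.9 + 12.5] = 0.410 × 14.95 = 6.13 L·cmH2O.
Power = 19 × 6.13 = 116.47 L·cmH2O/min.
× 0.098 J/(L·cmH2O) → 11.414 J/min.

11.4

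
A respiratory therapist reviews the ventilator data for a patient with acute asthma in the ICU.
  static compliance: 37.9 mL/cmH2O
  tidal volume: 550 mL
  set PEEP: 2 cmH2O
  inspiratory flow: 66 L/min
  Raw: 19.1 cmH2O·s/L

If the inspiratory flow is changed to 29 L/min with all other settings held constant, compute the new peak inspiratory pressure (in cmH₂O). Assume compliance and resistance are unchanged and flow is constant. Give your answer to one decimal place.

25.7

Flow: 66 L/min ÷ 60 = 1.1 L/s.
New flow: 29 L/min ÷ 60 = 0.4833 L/s.
PIP = Vt/C + R·V̇ + PEEP (constant-flow equation of motion).
Only the resistive term changes: ΔPIP = R × ΔV̇ = 19.1 × (0.4833 − 1.1) = 19.1 × -0.6167 = -11.779 cmH2O.
Original PIP = 550/37.9 + 19.1×1.1 + 2 = 37.522 cmH2O; new PIP = 37.522 + (-11.779) = 25.743 cmH2O.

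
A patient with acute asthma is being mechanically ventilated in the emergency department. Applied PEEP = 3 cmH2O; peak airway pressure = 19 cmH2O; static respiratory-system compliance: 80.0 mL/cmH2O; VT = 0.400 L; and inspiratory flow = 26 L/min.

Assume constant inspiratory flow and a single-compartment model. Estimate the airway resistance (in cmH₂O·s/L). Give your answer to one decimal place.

Flow: 26 L/min ÷ 60 = 0.4333 L/s.
Equation of motion (constant flow): PIP = Vt/C + R·V̇ + PEEP.
R·V̇ = PIP − Vt/C − PEEP = 19 − 400/80.0 − 3 = 19 − 5.0 − 3 = 11.0 cmH2O.
R = 11.0 / 0.4333 = 25.387 cmH2O·s/L.

25.4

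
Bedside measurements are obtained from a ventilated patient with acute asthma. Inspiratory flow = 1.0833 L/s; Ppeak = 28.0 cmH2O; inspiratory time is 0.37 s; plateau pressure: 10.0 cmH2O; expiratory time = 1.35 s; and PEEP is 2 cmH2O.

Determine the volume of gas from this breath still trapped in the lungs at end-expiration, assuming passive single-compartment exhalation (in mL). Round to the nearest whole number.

Vt = flow × Ti = 1.0833 L/s × 0.37 s × 1000 mL/L = 400.82 mL.
R = (PIP − Pplat)/V̇ = (28.0 − 10.0) / 1.0833 = 18.0/1.0833 = 16.616 cmH2O·s/L.
C = Vt/(Pplat − PEEP) = 400.82 / (10.0 − 2) = 400.82/8.0 = 50.103 mL/cmH2O.
τ = R × C = 16.616 × 0.0501 L/cmH2O = 0.8325 s.
Fraction remaining = e^(−Te/τ) = e^(−1.35/0.8325) = 0.1976.
Trapped volume = 400.82 × 0.1976 = 79.202 mL.

79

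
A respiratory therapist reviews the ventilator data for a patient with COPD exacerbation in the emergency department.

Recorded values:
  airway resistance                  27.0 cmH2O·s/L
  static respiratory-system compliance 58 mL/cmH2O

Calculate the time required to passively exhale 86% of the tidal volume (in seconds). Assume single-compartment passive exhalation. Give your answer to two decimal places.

τ = R × C = 27.0 × 58 mL/cmH2O = 27.0 × 0.058 L/cmH2O = 1.566 s.
Exhaled fraction f = 1 − e^(−t/τ) → t = −τ·ln(1 − f) = −1.566·ln(0.14) = 3.079 s.

3.08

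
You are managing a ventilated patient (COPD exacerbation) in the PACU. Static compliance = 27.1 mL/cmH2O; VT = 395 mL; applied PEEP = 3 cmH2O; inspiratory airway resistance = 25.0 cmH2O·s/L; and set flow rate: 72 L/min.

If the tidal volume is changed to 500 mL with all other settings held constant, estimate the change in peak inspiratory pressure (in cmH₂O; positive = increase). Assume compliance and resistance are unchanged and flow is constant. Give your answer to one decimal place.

PIP = Vt/C + R·V̇ + PEEP (constant-flow equation of motion).
Only the elastic term changes: ΔPIP = ΔVt / C = (500 − 395) / 27.1 = 3.875 cmH2O.

3.9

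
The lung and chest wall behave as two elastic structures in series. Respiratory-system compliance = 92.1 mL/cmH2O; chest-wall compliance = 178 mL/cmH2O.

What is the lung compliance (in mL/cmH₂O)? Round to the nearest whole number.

1/CL = 1/Crs − 1/Ccw.
1/CL = 1/92.1 − 1/178 = 0.00524.
CL = 190.84 mL/cmH2O.

191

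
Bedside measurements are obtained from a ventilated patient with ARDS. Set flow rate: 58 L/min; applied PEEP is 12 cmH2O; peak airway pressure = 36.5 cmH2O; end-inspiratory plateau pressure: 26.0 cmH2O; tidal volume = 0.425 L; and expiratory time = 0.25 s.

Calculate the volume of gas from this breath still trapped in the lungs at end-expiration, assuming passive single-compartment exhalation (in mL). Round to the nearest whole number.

199

Flow: 58 L/min ÷ 60 = 0.9667 L/s.
R = (PIP − Pplat)/V̇ = (36.5 − 26.0) / 0.9667 = 10.5/0.9667 = 10.862 cmH2O·s/L.
C = Vt/(Pplat − PEEP) = 425.0 / (26.0 − 12) = 425.0/14.0 = 30.357 mL/cmH2O.
τ = R × C = 10.862 × 0.03036 L/cmH2O = 0.3298 s.
Fraction remaining = e^(−Te/τ) = e^(−0.25/0.3298) = 0.4686.
Trapped volume = 425.0 × 0.4686 = 199.16 mL.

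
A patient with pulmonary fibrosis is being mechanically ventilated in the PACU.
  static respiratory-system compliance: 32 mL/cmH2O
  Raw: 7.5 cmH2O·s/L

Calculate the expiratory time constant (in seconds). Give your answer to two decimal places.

τ = R × C = 7.5 × 32 mL/cmH2O = 7.5 × 0.032 L/cmH2O = 0.24 s.

0.24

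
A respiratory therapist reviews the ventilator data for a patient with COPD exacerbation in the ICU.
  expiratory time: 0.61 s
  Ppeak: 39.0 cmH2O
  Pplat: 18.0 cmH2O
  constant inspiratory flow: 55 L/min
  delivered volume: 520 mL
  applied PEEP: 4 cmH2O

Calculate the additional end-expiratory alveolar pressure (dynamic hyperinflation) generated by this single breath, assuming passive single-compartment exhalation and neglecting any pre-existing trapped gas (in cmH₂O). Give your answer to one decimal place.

6.8

Flow: 55 L/min ÷ 60 = 0.9167 L/s.
R = (PIP − Pplat)/V̇ = (39.0 − 18.0) / 0.9167 = 21.0/0.9167 = 22.908 cmH2O·s/L.
C = Vt/(Pplat − PEEP) = 520.0 / (18.0 − 4) = 520.0/14.0 = 37.143 mL/cmH2O.
τ = R × C = 22.908 × 0.03714 L/cmH2O = 0.8508 s.
Fraction remaining = e^(−Te/τ) = e^(−0.61/0.8508) = 0.4882; trapped volume = 520.0 × 0.4882 = 253.86 mL.
Additional alveolar pressure from trapping ≈ V_trapped / C = 253.86 / 37.143 = 6.835 cmH2O.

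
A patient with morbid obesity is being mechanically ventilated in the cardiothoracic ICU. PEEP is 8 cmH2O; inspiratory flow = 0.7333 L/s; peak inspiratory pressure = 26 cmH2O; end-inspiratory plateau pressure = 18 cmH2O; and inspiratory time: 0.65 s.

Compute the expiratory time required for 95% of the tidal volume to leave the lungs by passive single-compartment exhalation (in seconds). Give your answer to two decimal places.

1.56

Vt = flow × Ti = 0.7333 L/s × 0.65 s × 1000 mL/L = 476.65 mL.
R = (PIP − Pplat)/V̇ = (26 − 18) / 0.7333 = 8.0/0.7333 = 10.91 cmH2O·s/L.
C = Vt/(Pplat − PEEP) = 476.65 / (18 − 8) = 476.65/10.0 = 47.665 mL/cmH2O.
τ = R × C = 10.91 × 0.04767 L/cmH2O = 0.5201 s.
t = −τ·ln(1 − 0.95) = −0.5201·ln(0.05) = 1.558 s.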